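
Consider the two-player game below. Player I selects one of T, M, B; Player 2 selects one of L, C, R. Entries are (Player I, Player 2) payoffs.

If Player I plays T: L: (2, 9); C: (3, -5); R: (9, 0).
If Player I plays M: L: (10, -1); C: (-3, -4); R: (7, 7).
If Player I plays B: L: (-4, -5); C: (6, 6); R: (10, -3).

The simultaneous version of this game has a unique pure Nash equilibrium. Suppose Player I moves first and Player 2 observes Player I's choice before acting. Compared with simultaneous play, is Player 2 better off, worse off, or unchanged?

Solve by backward induction (Player I leads).
- T → Player 2 plays L (best of 9, -5, 0); Player I gets 2.
- M → Player 2 plays R (best of -1, -4, 7); Player I gets 7.
- B → Player 2 plays C (best of -5, 6, -3); Player I gets 6.
Among 2, 7, 6, the best is 7 at M. Subgame-perfect outcome: (M, R) with payoffs (7, 7).
Under simultaneous play:
Player I's best replies: L→M; C→B; R→B.
Player 2's best replies: T→L; M→R; B→C.
The unique mutual best reply is (B, C), giving (6, 6).
Player 2 earns 7 sequentially versus 6 at the Nash outcome: better off.

better off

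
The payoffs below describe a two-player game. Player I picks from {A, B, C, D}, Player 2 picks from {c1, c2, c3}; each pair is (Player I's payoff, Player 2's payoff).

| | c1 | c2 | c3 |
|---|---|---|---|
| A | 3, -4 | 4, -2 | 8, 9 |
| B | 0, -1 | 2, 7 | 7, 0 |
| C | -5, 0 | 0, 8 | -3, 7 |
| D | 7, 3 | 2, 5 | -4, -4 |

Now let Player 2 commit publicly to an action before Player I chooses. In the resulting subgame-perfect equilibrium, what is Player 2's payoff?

Player I best-responds to each possible Player 2 move:
- c1 → Player I plays D (best of 3, 0, -5, 7); Player 2 gets 3.
- c2 → Player I plays A (best of 4, 2, 0, 2); Player 2 gets -2.
- c3 → Player I plays A (best of 8, 7, -3, -4); Player 2 gets 9.
Maximizing over 3, -2, 9, Player 2 chooses c3. Subgame-perfect outcome: (A, c3) with payoffs (8, 9).

9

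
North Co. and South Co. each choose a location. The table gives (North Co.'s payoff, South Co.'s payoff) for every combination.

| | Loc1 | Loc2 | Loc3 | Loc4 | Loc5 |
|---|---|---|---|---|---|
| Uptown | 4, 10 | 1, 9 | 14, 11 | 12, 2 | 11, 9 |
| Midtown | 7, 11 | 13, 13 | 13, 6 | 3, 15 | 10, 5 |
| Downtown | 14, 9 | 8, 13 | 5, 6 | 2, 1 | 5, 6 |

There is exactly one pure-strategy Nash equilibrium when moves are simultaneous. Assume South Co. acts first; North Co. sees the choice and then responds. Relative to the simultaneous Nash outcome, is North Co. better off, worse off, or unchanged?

worse off

Work backward from North Co.'s decision.
- Loc1 → North Co. plays Downtown (best of 4, 7, 14); South Co. gets 9.
- Loc2 → North Co. plays Midtown (best of 1, 13, 8); South Co. gets 13.
- Loc3 → North Co. plays Uptown (best of 14, 13, 5); South Co. gets 11.
- Loc4 → North Co. plays Uptown (best of 12, 3, 2); South Co. gets 2.
- Loc5 → North Co. plays Uptown (best of 11, 10, 5); South Co. gets 9.
Maximizing over 9, 13, 11, 2, 9, South Co. chooses Loc2. Subgame-perfect outcome: (Midtown, Loc2) with payoffs (13, 13).
For the simultaneous game, intersect best replies.
North Co.'s best replies: Loc1→Downtown; Loc2→Midtown; Loc3→Uptown; Loc4→Uptown; Loc5→Uptown.
South Co.'s best replies: Uptown→Loc3; Midtown→Loc4; Downtown→Loc2.
Only (Uptown, Loc3) has each player best-responding; Nash payoffs (14, 11).
North Co. earns 13 sequentially versus 14 at the Nash outcome: worse off.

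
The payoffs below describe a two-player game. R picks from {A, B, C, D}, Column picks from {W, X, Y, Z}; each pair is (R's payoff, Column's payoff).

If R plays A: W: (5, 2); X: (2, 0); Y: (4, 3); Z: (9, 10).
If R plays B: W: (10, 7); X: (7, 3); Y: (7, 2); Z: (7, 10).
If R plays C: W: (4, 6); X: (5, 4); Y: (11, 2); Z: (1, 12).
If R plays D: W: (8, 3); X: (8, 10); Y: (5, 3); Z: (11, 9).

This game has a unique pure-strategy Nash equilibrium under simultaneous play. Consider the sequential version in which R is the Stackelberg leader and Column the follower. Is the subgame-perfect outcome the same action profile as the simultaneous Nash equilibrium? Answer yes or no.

Solve by backward induction (R leads).
- A → Column plays Z (best of 2, 0, 3, 10); R gets 9.
- B → Column plays Z (best of 7, 3, 2, 10); R gets 7.
- C → Column plays Z (best of 6, 4, 2, 12); R gets 1.
- D → Column plays X (best of 3, 10, 3, 9); R gets 8.
Maximizing over 9, 7, 1, 8, R chooses A. Subgame-perfect outcome: (A, Z) with payoffs (9, 10).
For the simultaneous game, intersect best replies.
R's best replies: W→B; X→D; Y→C; Z→D.
Column's best replies: A→Z; B→Z; C→Z; D→X.
The unique mutual best reply is (D, X), giving (8, 10).
Sequential outcome (A, Z) differs from the Nash profile (D, X).

no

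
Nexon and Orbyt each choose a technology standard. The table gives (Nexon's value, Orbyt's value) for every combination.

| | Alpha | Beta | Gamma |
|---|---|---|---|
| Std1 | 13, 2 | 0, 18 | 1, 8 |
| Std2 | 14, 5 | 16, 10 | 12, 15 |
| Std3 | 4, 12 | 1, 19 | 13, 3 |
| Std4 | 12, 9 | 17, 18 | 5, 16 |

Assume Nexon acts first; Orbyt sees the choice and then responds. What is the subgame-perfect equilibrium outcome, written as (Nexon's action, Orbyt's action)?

Orbyt best-responds to each possible Nexon move:
- Std1: Orbyt compares 2, 18, 8 and picks Beta; Nexon would get 0.
- Std2: Orbyt compares 5, 10, 15 and picks Gamma; Nexon would get 12.
- Std3: Orbyt compares 12, 19, 3 and picks Beta; Nexon would get 1.
- Std4: Orbyt compares 9, 18, 16 and picks Beta; Nexon would get 17.
Nexon's induced payoffs are 0, 12, 1, 17, so Nexon commits to Std4. Subgame-perfect outcome: (Std4, Beta) with payoffs (17, 18).

(Std4, Beta)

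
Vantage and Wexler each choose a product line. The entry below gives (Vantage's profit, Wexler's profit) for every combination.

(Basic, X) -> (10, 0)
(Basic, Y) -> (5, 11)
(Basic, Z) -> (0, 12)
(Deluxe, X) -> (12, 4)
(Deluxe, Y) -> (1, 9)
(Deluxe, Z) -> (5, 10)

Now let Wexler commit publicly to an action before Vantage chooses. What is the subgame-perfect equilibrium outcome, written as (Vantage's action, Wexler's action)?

(Basic, Y)

Vantage best-responds to each possible Wexler move:
- X: Vantage compares 10, 12 and picks Deluxe; Wexler would get 4.
- Y: Vantage compares 5, 1 and picks Basic; Wexler would get 11.
- Z: Vantage compares 0, 5 and picks Deluxe; Wexler would get 10.
Wexler's induced payoffs are 4, 11, 10, so Wexler commits to Y. Subgame-perfect outcome: (Basic, Y) with payoffs (5, 11).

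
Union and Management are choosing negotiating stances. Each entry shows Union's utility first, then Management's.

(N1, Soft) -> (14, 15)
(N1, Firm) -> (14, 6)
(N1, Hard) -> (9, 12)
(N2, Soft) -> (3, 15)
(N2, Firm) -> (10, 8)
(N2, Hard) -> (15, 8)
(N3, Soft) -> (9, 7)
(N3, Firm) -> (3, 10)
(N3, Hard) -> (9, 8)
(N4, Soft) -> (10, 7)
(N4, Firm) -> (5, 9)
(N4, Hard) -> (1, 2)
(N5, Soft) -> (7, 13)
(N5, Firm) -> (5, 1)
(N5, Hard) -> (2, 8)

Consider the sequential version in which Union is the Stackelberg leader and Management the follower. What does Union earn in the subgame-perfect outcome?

Solve by backward induction (Union leads).
- N1: BR = Soft, leader payoff 14.
- N2: BR = Soft, leader payoff 3.
- N3: BR = Firm, leader payoff 3.
- N4: BR = Firm, leader payoff 5.
- N5: BR = Soft, leader payoff 7.
Union's induced payoffs are 14, 3, 3, 5, 7, so Union commits to N1. Subgame-perfect outcome: (N1, Soft) with payoffs (14, 15).

14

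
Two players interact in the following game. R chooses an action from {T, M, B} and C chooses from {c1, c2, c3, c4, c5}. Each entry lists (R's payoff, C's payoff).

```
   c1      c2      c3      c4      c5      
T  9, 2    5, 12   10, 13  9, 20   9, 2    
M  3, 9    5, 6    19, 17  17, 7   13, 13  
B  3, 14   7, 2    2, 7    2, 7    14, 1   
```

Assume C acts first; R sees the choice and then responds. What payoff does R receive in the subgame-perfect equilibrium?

19

Solve by backward induction (C leads).
- c1: R compares 9, 3, 3 and picks T; C would get 2.
- c2: R compares 5, 5, 7 and picks B; C would get 2.
- c3: R compares 10, 19, 2 and picks M; C would get 17.
- c4: R compares 9, 17, 2 and picks M; C would get 7.
- c5: R compares 9, 13, 14 and picks B; C would get 1.
Among 2, 2, 17, 7, 1, the best is 17 at c3. Subgame-perfect outcome: (M, c3) with payoffs (19, 17).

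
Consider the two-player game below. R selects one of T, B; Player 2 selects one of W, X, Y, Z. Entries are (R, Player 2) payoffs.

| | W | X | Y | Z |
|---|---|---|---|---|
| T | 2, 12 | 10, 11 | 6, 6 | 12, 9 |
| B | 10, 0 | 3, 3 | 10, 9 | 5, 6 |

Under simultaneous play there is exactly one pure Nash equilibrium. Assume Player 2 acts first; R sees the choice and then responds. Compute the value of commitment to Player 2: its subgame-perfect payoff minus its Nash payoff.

Work backward from R's decision.
- W: BR = B, leader payoff 0.
- X: BR = T, leader payoff 11.
- Y: BR = B, leader payoff 9.
- Z: BR = T, leader payoff 9.
Maximizing over 0, 11, 9, 9, Player 2 chooses X. Subgame-perfect outcome: (T, X) with payoffs (10, 11).
Under simultaneous play:
R's best replies: W→B; X→T; Y→B; Z→T.
Player 2's best replies: T→W; B→Y.
The unique mutual best reply is (B, Y), giving (10, 9).
Player 2's commitment gain: 11 − 9 = 2.

2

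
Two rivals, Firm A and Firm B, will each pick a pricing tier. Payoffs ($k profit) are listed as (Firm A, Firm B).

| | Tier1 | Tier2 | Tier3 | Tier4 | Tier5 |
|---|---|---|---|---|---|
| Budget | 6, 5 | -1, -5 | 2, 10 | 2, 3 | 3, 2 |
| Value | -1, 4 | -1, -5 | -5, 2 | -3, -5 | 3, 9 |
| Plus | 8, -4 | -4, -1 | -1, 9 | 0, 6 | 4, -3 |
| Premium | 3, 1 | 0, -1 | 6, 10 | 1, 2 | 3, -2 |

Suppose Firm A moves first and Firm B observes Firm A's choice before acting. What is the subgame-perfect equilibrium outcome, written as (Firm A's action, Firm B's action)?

Backward induction with Firm A moving first.
- Budget: Firm B compares 5, -5, 10, 3, 2 and picks Tier3; Firm A would get 2.
- Value: Firm B compares 4, -5, 2, -5, 9 and picks Tier5; Firm A would get 3.
- Plus: Firm B compares -4, -1, 9, 6, -3 and picks Tier3; Firm A would get -1.
- Premium: Firm B compares 1, -1, 10, 2, -2 and picks Tier3; Firm A would get 6.
Firm A's induced payoffs are 2, 3, -1, 6, so Firm A commits to Premium. Subgame-perfect outcome: (Premium, Tier3) with payoffs (6, 10).

(Premium, Tier3)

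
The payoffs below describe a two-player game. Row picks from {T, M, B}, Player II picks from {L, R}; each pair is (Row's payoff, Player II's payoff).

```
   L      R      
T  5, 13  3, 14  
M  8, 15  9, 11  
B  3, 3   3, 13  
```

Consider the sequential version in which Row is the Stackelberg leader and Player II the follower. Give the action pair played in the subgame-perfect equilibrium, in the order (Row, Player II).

(M, L)

Work backward from Player II's decision.
- T → Player II plays R (best of 13, 14); Row gets 3.
- M → Player II plays L (best of 15, 11); Row gets 8.
- B → Player II plays R (best of 3, 13); Row gets 3.
Among 3, 8, 3, the best is 8 at M. Subgame-perfect outcome: (M, L) with payoffs (8, 15).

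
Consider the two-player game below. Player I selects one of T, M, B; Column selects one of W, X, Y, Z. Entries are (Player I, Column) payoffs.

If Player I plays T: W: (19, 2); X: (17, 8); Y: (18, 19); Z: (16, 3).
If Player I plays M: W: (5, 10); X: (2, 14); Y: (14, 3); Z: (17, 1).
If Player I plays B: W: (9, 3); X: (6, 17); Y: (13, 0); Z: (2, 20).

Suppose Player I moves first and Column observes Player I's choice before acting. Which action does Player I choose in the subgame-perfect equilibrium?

T

Column best-responds to each possible Player I move:
- T → Column plays Y (best of 2, 8, 19, 3); Player I gets 18.
- M → Column plays X (best of 10, 14, 3, 1); Player I gets 2.
- B → Column plays Z (best of 3, 17, 0, 20); Player I gets 2.
Player I's induced payoffs are 18, 2, 2, so Player I commits to T. Subgame-perfect outcome: (T, Y) with payoffs (18, 19).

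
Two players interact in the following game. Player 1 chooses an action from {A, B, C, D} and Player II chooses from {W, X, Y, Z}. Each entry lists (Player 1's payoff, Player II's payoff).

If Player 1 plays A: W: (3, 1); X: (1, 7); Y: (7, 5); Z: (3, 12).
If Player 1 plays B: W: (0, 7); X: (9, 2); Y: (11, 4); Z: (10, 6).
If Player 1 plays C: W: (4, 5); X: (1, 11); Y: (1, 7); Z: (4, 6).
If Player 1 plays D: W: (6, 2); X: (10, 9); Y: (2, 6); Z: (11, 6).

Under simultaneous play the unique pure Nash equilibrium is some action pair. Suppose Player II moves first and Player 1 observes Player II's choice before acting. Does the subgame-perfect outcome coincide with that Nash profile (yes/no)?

Player 1 best-responds to each possible Player II move:
- W: BR = D, leader payoff 2.
- X: BR = D, leader payoff 9.
- Y: BR = B, leader payoff 4.
- Z: BR = D, leader payoff 6.
Maximizing over 2, 9, 4, 6, Player II chooses X. Subgame-perfect outcome: (D, X) with payoffs (10, 9).
Under simultaneous play:
Player 1's best replies: W→D; X→D; Y→B; Z→D.
Player II's best replies: A→Z; B→W; C→X; D→X.
The unique mutual best reply is (D, X), giving (10, 9).
Sequential outcome (D, X) coincides with the Nash profile (D, X).

yes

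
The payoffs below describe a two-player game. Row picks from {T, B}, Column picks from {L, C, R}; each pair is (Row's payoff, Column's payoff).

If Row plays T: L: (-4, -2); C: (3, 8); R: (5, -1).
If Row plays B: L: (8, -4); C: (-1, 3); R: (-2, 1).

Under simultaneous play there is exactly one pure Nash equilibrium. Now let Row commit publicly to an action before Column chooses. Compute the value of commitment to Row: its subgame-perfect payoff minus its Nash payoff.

0

Solve by backward induction (Row leads).
- T → Column plays C (best of -2, 8, -1); Row gets 3.
- B → Column plays C (best of -4, 3, 1); Row gets -1.
Maximizing over 3, -1, Row chooses T. Subgame-perfect outcome: (T, C) with payoffs (3, 8).
For the simultaneous game, intersect best replies.
Row's best replies: L→B; C→T; R→T.
Column's best replies: T→C; B→C.
The unique mutual best reply is (T, C), giving (3, 8).
Row's commitment gain: 3 − 3 = 0.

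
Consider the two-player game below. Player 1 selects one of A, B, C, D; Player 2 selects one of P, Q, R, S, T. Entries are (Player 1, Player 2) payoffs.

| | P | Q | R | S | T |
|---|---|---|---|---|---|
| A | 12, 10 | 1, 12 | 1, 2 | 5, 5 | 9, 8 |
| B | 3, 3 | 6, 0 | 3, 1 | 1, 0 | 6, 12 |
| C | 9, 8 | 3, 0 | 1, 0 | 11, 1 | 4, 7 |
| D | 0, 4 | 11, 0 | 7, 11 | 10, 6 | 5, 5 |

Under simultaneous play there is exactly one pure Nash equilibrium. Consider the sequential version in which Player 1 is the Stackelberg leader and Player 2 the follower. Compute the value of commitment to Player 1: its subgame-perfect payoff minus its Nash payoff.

2

Player 2 best-responds to each possible Player 1 move:
- A → Player 2 plays Q (best of 10, 12, 2, 5, 8); Player 1 gets 1.
- B → Player 2 plays T (best of 3, 0, 1, 0, 12); Player 1 gets 6.
- C → Player 2 plays P (best of 8, 0, 0, 1, 7); Player 1 gets 9.
- D → Player 2 plays R (best of 4, 0, 11, 6, 5); Player 1 gets 7.
Maximizing over 1, 6, 9, 7, Player 1 chooses C. Subgame-perfect outcome: (C, P) with payoffs (9, 8).
For the simultaneous game, intersect best replies.
Player 1's best replies: P→A; Q→D; R→D; S→C; T→A.
Player 2's best replies: A→Q; B→T; C→P; D→R.
Only (D, R) has each player best-responding; Nash payoffs (7, 11).
Player 1's commitment gain: 9 − 7 = 2.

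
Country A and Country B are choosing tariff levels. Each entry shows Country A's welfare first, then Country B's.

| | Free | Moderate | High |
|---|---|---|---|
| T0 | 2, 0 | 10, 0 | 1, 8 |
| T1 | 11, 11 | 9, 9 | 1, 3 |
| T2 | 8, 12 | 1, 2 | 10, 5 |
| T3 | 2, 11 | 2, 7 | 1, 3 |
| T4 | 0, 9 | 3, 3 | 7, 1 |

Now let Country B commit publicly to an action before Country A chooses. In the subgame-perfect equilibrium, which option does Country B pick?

Free

Work backward from Country A's decision.
- Free → Country A plays T1 (best of 2, 11, 8, 2, 0); Country B gets 11.
- Moderate → Country A plays T0 (best of 10, 9, 1, 2, 3); Country B gets 0.
- High → Country A plays T2 (best of 1, 1, 10, 1, 7); Country B gets 5.
Among 11, 0, 5, the best is 11 at Free. Subgame-perfect outcome: (T1, Free) with payoffs (11, 11).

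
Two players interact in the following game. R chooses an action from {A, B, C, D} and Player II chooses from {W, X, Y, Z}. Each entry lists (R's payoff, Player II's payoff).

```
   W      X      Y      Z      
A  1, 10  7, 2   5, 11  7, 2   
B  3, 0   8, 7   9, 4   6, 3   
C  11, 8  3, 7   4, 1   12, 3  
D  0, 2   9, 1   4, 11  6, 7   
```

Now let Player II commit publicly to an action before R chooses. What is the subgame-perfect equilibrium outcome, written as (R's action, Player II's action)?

R best-responds to each possible Player II move:
- W: R compares 1, 3, 11, 0 and picks C; Player II would get 8.
- X: R compares 7, 8, 3, 9 and picks D; Player II would get 1.
- Y: R compares 5, 9, 4, 4 and picks B; Player II would get 4.
- Z: R compares 7, 6, 12, 6 and picks C; Player II would get 3.
Player II's induced payoffs are 8, 1, 4, 3, so Player II commits to W. Subgame-perfect outcome: (C, W) with payoffs (11, 8).

(C, W)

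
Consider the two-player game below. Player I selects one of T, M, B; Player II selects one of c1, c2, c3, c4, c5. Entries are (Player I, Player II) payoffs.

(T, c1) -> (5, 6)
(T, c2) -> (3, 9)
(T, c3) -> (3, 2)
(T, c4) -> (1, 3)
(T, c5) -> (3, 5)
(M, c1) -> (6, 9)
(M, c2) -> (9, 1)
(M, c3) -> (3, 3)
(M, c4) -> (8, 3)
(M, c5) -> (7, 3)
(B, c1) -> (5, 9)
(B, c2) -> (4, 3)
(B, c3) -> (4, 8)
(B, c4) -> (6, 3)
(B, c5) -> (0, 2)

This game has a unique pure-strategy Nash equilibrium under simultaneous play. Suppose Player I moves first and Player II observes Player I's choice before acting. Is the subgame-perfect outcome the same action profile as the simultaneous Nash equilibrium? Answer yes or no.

yes

Solve by backward induction (Player I leads).
- T: BR = c2, leader payoff 3.
- M: BR = c1, leader payoff 6.
- B: BR = c1, leader payoff 5.
Maximizing over 3, 6, 5, Player I chooses M. Subgame-perfect outcome: (M, c1) with payoffs (6, 9).
Under simultaneous play:
Player I's best replies: c1→M; c2→M; c3→B; c4→M; c5→M.
Player II's best replies: T→c2; M→c1; B→c1.
Only (M, c1) has each player best-responding; Nash payoffs (6, 9).
Sequential outcome (M, c1) coincides with the Nash profile (M, c1).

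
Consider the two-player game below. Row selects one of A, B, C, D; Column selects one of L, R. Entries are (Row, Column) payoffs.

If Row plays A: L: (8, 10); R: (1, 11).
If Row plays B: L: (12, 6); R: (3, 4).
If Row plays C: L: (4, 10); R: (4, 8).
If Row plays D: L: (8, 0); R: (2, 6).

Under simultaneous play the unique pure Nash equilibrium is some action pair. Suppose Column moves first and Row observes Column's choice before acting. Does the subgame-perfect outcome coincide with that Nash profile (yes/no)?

no

Row best-responds to each possible Column move:
- L → Row plays B (best of 8, 12, 4, 8); Column gets 6.
- R → Row plays C (best of 1, 3, 4, 2); Column gets 8.
Among 6, 8, the best is 8 at R. Subgame-perfect outcome: (C, R) with payoffs (4, 8).
Under simultaneous play:
Row's best replies: L→B; R→C.
Column's best replies: A→R; B→L; C→L; D→R.
Only (B, L) has each player best-responding; Nash payoffs (12, 6).
Sequential outcome (C, R) differs from the Nash profile (B, L).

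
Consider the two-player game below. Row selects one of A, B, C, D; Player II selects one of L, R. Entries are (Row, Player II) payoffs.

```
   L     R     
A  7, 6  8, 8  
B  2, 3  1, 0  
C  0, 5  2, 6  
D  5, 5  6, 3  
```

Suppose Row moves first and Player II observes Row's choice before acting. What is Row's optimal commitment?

A

Backward induction with Row moving first.
- A: BR = R, leader payoff 8.
- B: BR = L, leader payoff 2.
- C: BR = R, leader payoff 2.
- D: BR = L, leader payoff 5.
Among 8, 2, 2, 5, the best is 8 at A. Subgame-perfect outcome: (A, R) with payoffs (8, 8).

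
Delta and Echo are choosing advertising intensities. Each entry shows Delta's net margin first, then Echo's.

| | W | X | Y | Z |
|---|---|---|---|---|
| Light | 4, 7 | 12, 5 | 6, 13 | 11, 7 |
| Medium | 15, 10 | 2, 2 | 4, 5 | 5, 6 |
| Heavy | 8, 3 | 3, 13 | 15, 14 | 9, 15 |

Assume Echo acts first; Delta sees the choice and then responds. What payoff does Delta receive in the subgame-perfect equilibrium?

Work backward from Delta's decision.
- W: BR = Medium, leader payoff 10.
- X: BR = Light, leader payoff 5.
- Y: BR = Heavy, leader payoff 14.
- Z: BR = Light, leader payoff 7.
Echo's induced payoffs are 10, 5, 14, 7, so Echo commits to Y. Subgame-perfect outcome: (Heavy, Y) with payoffs (15, 14).

15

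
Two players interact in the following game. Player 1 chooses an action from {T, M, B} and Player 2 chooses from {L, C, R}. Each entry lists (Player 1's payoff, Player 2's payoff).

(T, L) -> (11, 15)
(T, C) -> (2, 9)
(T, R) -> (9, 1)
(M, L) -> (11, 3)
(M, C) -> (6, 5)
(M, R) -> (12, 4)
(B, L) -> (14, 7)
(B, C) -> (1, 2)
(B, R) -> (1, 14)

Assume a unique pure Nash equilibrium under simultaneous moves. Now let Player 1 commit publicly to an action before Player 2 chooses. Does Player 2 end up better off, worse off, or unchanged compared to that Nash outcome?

better off

Solve by backward induction (Player 1 leads).
- T: Player 2 compares 15, 9, 1 and picks L; Player 1 would get 11.
- M: Player 2 compares 3, 5, 4 and picks C; Player 1 would get 6.
- B: Player 2 compares 7, 2, 14 and picks R; Player 1 would get 1.
Player 1's induced payoffs are 11, 6, 1, so Player 1 commits to T. Subgame-perfect outcome: (T, L) with payoffs (11, 15).
Now find the simultaneous Nash equilibrium.
Player 1's best replies: L→B; C→M; R→M.
Player 2's best replies: T→L; M→C; B→R.
Only (M, C) has each player best-responding; Nash payoffs (6, 5).
Player 2 earns 15 sequentially versus 5 at the Nash outcome: better off.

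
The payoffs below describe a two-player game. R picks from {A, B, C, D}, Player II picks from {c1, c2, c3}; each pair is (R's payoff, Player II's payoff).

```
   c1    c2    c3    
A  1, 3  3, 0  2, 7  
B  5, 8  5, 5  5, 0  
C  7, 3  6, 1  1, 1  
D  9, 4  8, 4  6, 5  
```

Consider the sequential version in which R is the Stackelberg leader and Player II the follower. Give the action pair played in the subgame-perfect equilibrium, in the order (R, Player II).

Work backward from Player II's decision.
- A: BR = c3, leader payoff 2.
- B: BR = c1, leader payoff 5.
- C: BR = c1, leader payoff 7.
- D: BR = c3, leader payoff 6.
R's induced payoffs are 2, 5, 7, 6, so R commits to C. Subgame-perfect outcome: (C, c1) with payoffs (7, 3).

(C, c1)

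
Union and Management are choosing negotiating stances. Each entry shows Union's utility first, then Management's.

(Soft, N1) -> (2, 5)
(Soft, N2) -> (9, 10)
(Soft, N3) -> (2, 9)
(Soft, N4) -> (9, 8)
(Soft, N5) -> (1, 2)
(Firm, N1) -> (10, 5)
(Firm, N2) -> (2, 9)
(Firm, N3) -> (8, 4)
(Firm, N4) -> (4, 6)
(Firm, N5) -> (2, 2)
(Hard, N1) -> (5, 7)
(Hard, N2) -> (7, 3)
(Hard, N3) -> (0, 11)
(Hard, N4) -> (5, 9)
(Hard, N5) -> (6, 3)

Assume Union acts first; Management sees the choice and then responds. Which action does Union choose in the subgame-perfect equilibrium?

Soft

Management best-responds to each possible Union move:
- Soft → Management plays N2 (best of 5, 10, 9, 8, 2); Union gets 9.
- Firm → Management plays N2 (best of 5, 9, 4, 6, 2); Union gets 2.
- Hard → Management plays N3 (best of 7, 3, 11, 9, 3); Union gets 0.
Among 9, 2, 0, the best is 9 at Soft. Subgame-perfect outcome: (Soft, N2) with payoffs (9, 10).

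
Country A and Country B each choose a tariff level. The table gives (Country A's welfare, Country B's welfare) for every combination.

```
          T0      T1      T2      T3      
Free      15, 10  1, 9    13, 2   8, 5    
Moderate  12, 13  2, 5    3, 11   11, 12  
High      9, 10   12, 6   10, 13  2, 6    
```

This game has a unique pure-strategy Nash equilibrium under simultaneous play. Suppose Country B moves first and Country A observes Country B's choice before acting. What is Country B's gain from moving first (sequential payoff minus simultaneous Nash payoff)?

Work backward from Country A's decision.
- T0: BR = Free, leader payoff 10.
- T1: BR = High, leader payoff 6.
- T2: BR = Free, leader payoff 2.
- T3: BR = Moderate, leader payoff 12.
Country B's induced payoffs are 10, 6, 2, 12, so Country B commits to T3. Subgame-perfect outcome: (Moderate, T3) with payoffs (11, 12).
For the simultaneous game, intersect best replies.
Country A's best replies: T0→Free; T1→High; T2→Free; T3→Moderate.
Country B's best replies: Free→T0; Moderate→T0; High→T2.
The unique mutual best reply is (Free, T0), giving (15, 10).
Country B's commitment gain: 12 − 10 = 2.

2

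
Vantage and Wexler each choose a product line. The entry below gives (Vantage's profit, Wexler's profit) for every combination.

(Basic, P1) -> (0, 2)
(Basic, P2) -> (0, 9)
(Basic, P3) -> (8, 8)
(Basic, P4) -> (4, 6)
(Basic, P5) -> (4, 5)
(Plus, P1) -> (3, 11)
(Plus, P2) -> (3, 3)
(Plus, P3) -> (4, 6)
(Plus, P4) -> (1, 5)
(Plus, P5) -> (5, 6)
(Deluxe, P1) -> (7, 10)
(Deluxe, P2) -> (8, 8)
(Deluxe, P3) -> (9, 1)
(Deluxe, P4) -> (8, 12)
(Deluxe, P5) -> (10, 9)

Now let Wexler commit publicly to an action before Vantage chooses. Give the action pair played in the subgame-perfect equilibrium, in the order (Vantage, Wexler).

Backward induction with Wexler moving first.
- P1: Vantage compares 0, 3, 7 and picks Deluxe; Wexler would get 10.
- P2: Vantage compares 0, 3, 8 and picks Deluxe; Wexler would get 8.
- P3: Vantage compares 8, 4, 9 and picks Deluxe; Wexler would get 1.
- P4: Vantage compares 4, 1, 8 and picks Deluxe; Wexler would get 12.
- P5: Vantage compares 4, 5, 10 and picks Deluxe; Wexler would get 9.
Wexler's induced payoffs are 10, 8, 1, 12, 9, so Wexler commits to P4. Subgame-perfect outcome: (Deluxe, P4) with payoffs (8, 12).

(Deluxe, P4)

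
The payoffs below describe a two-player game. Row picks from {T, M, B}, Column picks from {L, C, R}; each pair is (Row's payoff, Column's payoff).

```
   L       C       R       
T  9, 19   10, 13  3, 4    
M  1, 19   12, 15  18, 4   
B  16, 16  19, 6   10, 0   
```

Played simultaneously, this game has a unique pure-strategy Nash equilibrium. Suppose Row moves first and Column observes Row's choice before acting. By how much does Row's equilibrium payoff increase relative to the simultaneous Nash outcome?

Work backward from Column's decision.
- T: BR = L, leader payoff 9.
- M: BR = L, leader payoff 1.
- B: BR = L, leader payoff 16.
Row's induced payoffs are 9, 1, 16, so Row commits to B. Subgame-perfect outcome: (B, L) with payoffs (16, 16).
For the simultaneous game, intersect best replies.
Row's best replies: L→B; C→B; R→M.
Column's best replies: T→L; M→L; B→L.
The unique mutual best reply is (B, L), giving (16, 16).
Row's commitment gain: 16 − 16 = 0.

0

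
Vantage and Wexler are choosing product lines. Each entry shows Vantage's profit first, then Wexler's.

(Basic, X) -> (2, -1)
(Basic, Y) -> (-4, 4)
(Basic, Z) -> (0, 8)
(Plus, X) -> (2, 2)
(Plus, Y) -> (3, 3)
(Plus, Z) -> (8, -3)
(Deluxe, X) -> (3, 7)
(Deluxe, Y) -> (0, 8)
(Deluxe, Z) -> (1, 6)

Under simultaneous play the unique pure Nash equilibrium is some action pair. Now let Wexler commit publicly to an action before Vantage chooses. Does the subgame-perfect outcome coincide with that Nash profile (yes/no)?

Backward induction with Wexler moving first.
- X: Vantage compares 2, 2, 3 and picks Deluxe; Wexler would get 7.
- Y: Vantage compares -4, 3, 0 and picks Plus; Wexler would get 3.
- Z: Vantage compares 0, 8, 1 and picks Plus; Wexler would get -3.
Maximizing over 7, 3, -3, Wexler chooses X. Subgame-perfect outcome: (Deluxe, X) with payoffs (3, 7).
Now find the simultaneous Nash equilibrium.
Vantage's best replies: X→Deluxe; Y→Plus; Z→Plus.
Wexler's best replies: Basic→Z; Plus→Y; Deluxe→Y.
The unique mutual best reply is (Plus, Y), giving (3, 3).
Sequential outcome (Deluxe, X) differs from the Nash profile (Plus, Y).

no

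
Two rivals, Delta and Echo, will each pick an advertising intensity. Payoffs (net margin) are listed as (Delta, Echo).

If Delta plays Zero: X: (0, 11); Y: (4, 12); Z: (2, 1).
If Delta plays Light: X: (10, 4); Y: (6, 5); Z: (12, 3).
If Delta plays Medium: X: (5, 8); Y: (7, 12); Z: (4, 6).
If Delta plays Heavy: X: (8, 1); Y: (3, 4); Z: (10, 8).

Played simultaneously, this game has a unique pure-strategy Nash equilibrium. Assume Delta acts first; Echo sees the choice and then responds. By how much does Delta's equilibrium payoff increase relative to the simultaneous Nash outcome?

Solve by backward induction (Delta leads).
- Zero: BR = Y, leader payoff 4.
- Light: BR = Y, leader payoff 6.
- Medium: BR = Y, leader payoff 7.
- Heavy: BR = Z, leader payoff 10.
Delta's induced payoffs are 4, 6, 7, 10, so Delta commits to Heavy. Subgame-perfect outcome: (Heavy, Z) with payoffs (10, 8).
Under simultaneous play:
Delta's best replies: X→Light; Y→Medium; Z→Light.
Echo's best replies: Zero→Y; Light→Y; Medium→Y; Heavy→Z.
The unique mutual best reply is (Medium, Y), giving (7, 12).
Delta's commitment gain: 10 − 7 = 3.

3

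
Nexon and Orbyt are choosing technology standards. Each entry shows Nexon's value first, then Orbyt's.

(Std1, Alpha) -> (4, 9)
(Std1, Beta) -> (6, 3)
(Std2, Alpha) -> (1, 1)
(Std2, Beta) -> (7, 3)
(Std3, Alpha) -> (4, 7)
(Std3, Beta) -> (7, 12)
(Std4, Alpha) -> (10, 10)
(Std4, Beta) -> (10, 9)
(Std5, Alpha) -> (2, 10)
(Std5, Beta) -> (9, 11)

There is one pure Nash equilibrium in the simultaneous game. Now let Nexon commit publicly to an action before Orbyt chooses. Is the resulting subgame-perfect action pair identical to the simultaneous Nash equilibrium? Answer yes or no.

yes

Orbyt best-responds to each possible Nexon move:
- Std1: BR = Alpha, leader payoff 4.
- Std2: BR = Beta, leader payoff 7.
- Std3: BR = Beta, leader payoff 7.
- Std4: BR = Alpha, leader payoff 10.
- Std5: BR = Beta, leader payoff 9.
Nexon's induced payoffs are 4, 7, 7, 10, 9, so Nexon commits to Std4. Subgame-perfect outcome: (Std4, Alpha) with payoffs (10, 10).
Now find the simultaneous Nash equilibrium.
Nexon's best replies: Alpha→Std4; Beta→Std4.
Orbyt's best replies: Std1→Alpha; Std2→Beta; Std3→Beta; Std4→Alpha; Std5→Beta.
The unique mutual best reply is (Std4, Alpha), giving (10, 10).
Sequential outcome (Std4, Alpha) coincides with the Nash profile (Std4, Alpha).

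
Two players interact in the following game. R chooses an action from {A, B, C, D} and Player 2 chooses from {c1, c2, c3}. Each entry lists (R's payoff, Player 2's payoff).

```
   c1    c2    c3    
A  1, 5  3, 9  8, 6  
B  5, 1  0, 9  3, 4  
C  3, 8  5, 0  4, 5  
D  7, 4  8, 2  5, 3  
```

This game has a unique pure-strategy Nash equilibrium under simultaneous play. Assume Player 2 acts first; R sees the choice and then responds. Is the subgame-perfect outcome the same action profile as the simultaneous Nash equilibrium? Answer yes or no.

Work backward from R's decision.
- c1: BR = D, leader payoff 4.
- c2: BR = D, leader payoff 2.
- c3: BR = A, leader payoff 6.
Maximizing over 4, 2, 6, Player 2 chooses c3. Subgame-perfect outcome: (A, c3) with payoffs (8, 6).
Now find the simultaneous Nash equilibrium.
R's best replies: c1→D; c2→D; c3→A.
Player 2's best replies: A→c2; B→c2; C→c1; D→c1.
The unique mutual best reply is (D, c1), giving (7, 4).
Sequential outcome (A, c3) differs from the Nash profile (D, c1).

no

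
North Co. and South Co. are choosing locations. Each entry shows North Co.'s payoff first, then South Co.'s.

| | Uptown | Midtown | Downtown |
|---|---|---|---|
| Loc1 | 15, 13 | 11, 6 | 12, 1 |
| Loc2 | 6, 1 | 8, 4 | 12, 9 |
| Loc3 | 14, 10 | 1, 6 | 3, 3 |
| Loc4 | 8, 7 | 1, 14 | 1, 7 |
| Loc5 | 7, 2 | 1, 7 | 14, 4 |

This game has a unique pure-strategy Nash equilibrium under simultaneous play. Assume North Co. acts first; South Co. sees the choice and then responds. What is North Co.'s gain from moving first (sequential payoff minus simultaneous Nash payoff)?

Solve by backward induction (North Co. leads).
- Loc1: South Co. compares 13, 6, 1 and picks Uptown; North Co. would get 15.
- Loc2: South Co. compares 1, 4, 9 and picks Downtown; North Co. would get 12.
- Loc3: South Co. compares 10, 6, 3 and picks Uptown; North Co. would get 14.
- Loc4: South Co. compares 7, 14, 7 and picks Midtown; North Co. would get 1.
- Loc5: South Co. compares 2, 7, 4 and picks Midtown; North Co. would get 1.
Among 15, 12, 14, 1, 1, the best is 15 at Loc1. Subgame-perfect outcome: (Loc1, Uptown) with payoffs (15, 13).
For the simultaneous game, intersect best replies.
North Co.'s best replies: Uptown→Loc1; Midtown→Loc1; Downtown→Loc5.
South Co.'s best replies: Loc1→Uptown; Loc2→Downtown; Loc3→Uptown; Loc4→Midtown; Loc5→Midtown.
The unique mutual best reply is (Loc1, Uptown), giving (15, 13).
North Co.'s commitment gain: 15 − 15 = 0.

0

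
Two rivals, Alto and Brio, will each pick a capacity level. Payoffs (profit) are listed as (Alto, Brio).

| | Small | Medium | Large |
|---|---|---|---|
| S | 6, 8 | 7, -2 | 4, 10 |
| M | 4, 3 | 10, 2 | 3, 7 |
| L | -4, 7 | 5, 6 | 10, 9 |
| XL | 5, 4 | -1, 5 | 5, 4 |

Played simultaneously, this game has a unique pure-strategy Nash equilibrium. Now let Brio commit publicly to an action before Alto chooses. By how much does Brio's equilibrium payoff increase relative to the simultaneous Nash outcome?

0

Solve by backward induction (Brio leads).
- Small: Alto compares 6, 4, -4, 5 and picks S; Brio would get 8.
- Medium: Alto compares 7, 10, 5, -1 and picks M; Brio would get 2.
- Large: Alto compares 4, 3, 10, 5 and picks L; Brio would get 9.
Among 8, 2, 9, the best is 9 at Large. Subgame-perfect outcome: (L, Large) with payoffs (10, 9).
Now find the simultaneous Nash equilibrium.
Alto's best replies: Small→S; Medium→M; Large→L.
Brio's best replies: S→Large; M→Large; L→Large; XL→Medium.
Only (L, Large) has each player best-responding; Nash payoffs (10, 9).
Brio's commitment gain: 9 − 9 = 0.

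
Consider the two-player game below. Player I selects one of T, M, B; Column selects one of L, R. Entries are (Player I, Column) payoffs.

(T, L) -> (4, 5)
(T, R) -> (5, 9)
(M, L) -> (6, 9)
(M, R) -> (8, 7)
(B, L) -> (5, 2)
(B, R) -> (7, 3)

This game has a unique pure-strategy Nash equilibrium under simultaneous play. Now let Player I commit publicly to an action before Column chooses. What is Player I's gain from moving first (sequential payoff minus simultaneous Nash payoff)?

1

Work backward from Column's decision.
- T: Column compares 5, 9 and picks R; Player I would get 5.
- M: Column compares 9, 7 and picks L; Player I would get 6.
- B: Column compares 2, 3 and picks R; Player I would get 7.
Maximizing over 5, 6, 7, Player I chooses B. Subgame-perfect outcome: (B, R) with payoffs (7, 3).
Under simultaneous play:
Player I's best replies: L→M; R→M.
Column's best replies: T→R; M→L; B→R.
Only (M, L) has each player best-responding; Nash payoffs (6, 9).
Player I's commitment gain: 7 − 6 = 1.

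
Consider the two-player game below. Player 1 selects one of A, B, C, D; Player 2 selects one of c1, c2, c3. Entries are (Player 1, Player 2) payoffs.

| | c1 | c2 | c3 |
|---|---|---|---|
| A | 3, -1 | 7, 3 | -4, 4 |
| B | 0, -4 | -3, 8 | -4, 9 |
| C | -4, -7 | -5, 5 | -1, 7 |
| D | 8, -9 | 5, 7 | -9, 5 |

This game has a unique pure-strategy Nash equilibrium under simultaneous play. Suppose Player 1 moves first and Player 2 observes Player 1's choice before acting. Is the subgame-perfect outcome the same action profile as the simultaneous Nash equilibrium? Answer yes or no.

Solve by backward induction (Player 1 leads).
- A: BR = c3, leader payoff -4.
- B: BR = c3, leader payoff -4.
- C: BR = c3, leader payoff -1.
- D: BR = c2, leader payoff 5.
Player 1's induced payoffs are -4, -4, -1, 5, so Player 1 commits to D. Subgame-perfect outcome: (D, c2) with payoffs (5, 7).
For the simultaneous game, intersect best replies.
Player 1's best replies: c1→D; c2→A; c3→C.
Player 2's best replies: A→c3; B→c3; C→c3; D→c2.
The unique mutual best reply is (C, c3), giving (-1, 7).
Sequential outcome (D, c2) differs from the Nash profile (C, c3).

no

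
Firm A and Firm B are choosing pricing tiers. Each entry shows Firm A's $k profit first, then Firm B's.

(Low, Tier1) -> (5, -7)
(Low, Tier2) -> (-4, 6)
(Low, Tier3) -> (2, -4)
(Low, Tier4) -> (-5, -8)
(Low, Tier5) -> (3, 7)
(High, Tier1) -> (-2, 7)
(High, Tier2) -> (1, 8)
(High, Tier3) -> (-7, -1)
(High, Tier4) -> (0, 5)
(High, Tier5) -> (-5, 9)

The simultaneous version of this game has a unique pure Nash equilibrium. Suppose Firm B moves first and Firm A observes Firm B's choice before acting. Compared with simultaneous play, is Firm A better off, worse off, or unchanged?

Backward induction with Firm B moving first.
- Tier1: Firm A compares 5, -2 and picks Low; Firm B would get -7.
- Tier2: Firm A compares -4, 1 and picks High; Firm B would get 8.
- Tier3: Firm A compares 2, -7 and picks Low; Firm B would get -4.
- Tier4: Firm A compares -5, 0 and picks High; Firm B would get 5.
- Tier5: Firm A compares 3, -5 and picks Low; Firm B would get 7.
Firm B's induced payoffs are -7, 8, -4, 5, 7, so Firm B commits to Tier2. Subgame-perfect outcome: (High, Tier2) with payoffs (1, 8).
Under simultaneous play:
Firm A's best replies: Tier1→Low; Tier2→High; Tier3→Low; Tier4→High; Tier5→Low.
Firm B's best replies: Low→Tier5; High→Tier5.
The unique mutual best reply is (Low, Tier5), giving (3, 7).
Firm A earns 1 sequentially versus 3 at the Nash outcome: worse off.

worse off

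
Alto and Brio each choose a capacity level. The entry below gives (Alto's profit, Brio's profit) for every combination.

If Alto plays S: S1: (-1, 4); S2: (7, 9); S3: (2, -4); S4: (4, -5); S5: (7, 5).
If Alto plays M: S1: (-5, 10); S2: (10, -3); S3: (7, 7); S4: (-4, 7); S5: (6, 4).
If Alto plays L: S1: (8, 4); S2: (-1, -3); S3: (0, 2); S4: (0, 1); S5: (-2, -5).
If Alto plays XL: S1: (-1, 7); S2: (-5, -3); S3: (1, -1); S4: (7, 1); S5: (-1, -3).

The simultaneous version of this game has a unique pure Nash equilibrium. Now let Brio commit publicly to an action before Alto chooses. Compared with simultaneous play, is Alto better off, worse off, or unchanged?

worse off

Alto best-responds to each possible Brio move:
- S1: Alto compares -1, -5, 8, -1 and picks L; Brio would get 4.
- S2: Alto compares 7, 10, -1, -5 and picks M; Brio would get -3.
- S3: Alto compares 2, 7, 0, 1 and picks M; Brio would get 7.
- S4: Alto compares 4, -4, 0, 7 and picks XL; Brio would get 1.
- S5: Alto compares 7, 6, -2, -1 and picks S; Brio would get 5.
Among 4, -3, 7, 1, 5, the best is 7 at S3. Subgame-perfect outcome: (M, S3) with payoffs (7, 7).
Under simultaneous play:
Alto's best replies: S1→L; S2→M; S3→M; S4→XL; S5→S.
Brio's best replies: S→S2; M→S1; L→S1; XL→S1.
The unique mutual best reply is (L, S1), giving (8, 4).
Alto earns 7 sequentially versus 8 at the Nash outcome: worse off.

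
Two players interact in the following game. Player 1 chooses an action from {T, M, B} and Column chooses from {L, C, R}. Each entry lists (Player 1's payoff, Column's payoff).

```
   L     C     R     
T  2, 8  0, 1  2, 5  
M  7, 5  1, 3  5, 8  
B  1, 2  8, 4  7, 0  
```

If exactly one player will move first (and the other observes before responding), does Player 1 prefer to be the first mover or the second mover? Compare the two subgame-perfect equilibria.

If Player 1 leads: Column's best replies are T→L, M→R, B→C; Player 1's induced payoffs 2, 5, 8; outcome (B, C), payoffs (8, 4).
If Column leads: Player 1's best replies are L→M, C→B, R→B; Column's induced payoffs 5, 4, 0; outcome (M, L), payoffs (7, 5).
Player 1 gets 8 moving first and 7 moving second, so Player 1 prefers to move first.

first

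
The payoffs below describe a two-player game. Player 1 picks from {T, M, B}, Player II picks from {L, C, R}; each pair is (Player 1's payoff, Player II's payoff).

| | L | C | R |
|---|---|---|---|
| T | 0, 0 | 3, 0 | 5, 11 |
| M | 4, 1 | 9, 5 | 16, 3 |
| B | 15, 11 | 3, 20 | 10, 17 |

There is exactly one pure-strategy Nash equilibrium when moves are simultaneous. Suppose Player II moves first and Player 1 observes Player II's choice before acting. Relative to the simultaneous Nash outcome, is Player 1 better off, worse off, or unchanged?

better off

Player 1 best-responds to each possible Player II move:
- L: Player 1 compares 0, 4, 15 and picks B; Player II would get 11.
- C: Player 1 compares 3, 9, 3 and picks M; Player II would get 5.
- R: Player 1 compares 5, 16, 10 and picks M; Player II would get 3.
Among 11, 5, 3, the best is 11 at L. Subgame-perfect outcome: (B, L) with payoffs (15, 11).
For the simultaneous game, intersect best replies.
Player 1's best replies: L→B; C→M; R→M.
Player II's best replies: T→R; M→C; B→C.
Only (M, C) has each player best-responding; Nash payoffs (9, 5).
Player 1 earns 15 sequentially versus 9 at the Nash outcome: better off.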